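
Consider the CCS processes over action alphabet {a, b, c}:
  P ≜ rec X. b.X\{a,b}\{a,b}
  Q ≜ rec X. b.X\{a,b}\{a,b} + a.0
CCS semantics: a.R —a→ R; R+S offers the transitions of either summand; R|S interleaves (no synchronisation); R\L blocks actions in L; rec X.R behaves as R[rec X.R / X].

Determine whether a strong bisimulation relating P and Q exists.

LTS(P): 2 reachable states
  s0 = rec X. b.X\{a,b}\{a,b} :: —b→ s1
  s1 = (rec X. b.X\{a,b}\{a,b})\{a,b}\{a,b} :: ∅
LTS(Q): 3 reachable states
  t0 = rec X. b.X\{a,b}\{a,b} + a.0 :: —a→ t1, —b→ t2
  t1 = 0 :: ∅
  t2 = (rec X. b.X\{a,b}\{a,b} + a.0)\{a,b}\{a,b} :: ∅
Bisimilarity quotient blocks:
  B0 = {s0}
  B1 = {s1, t1, t2}
  B2 = {t0}
s0 ∈ B0, t0 ∈ B2 → different blocks

not bisimilar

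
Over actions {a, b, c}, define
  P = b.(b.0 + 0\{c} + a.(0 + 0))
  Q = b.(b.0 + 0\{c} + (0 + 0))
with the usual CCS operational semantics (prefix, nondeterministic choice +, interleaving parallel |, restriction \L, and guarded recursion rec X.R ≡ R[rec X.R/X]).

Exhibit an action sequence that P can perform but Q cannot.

ba

P's transition system — 4 states:
  u0 = b.(b.0 + 0\{c} + a.(0 + 0)) ⊢ —b→ u1
  u1 = b.0 + 0\{c} + a.(0 + 0) ⊢ —a→ u2, —b→ u3
  u2 = 0 + 0 ⊢ ∅
  u3 = 0 ⊢ ∅
Q's transition system — 3 states:
  v0 = b.(b.0 + 0\{c} + (0 + 0)) ⊢ —b→ v1
  v1 = b.0 + 0\{c} + (0 + 0) ⊢ —b→ v2
  v2 = 0 ⊢ ∅
Executing ba from P (initial set {u0}):
  [1] b ⇒ {u1}
  [2] a ⇒ {u2}
  P completes σ.
Executing ba from Q (initial set {v0}):
  [1] b ⇒ {v1}
  [2] a ⇒ ∅  — Q cannot continue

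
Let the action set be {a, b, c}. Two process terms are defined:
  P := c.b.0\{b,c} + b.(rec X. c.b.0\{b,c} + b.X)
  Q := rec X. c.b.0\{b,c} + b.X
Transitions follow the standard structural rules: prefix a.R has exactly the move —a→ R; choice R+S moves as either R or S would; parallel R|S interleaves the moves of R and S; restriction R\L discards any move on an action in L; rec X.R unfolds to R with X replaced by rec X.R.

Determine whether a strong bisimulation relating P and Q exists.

P's transition system — 4 states:
  s0 = c.b.0\{b,c} + b.(rec X. c.b.0\{b,c} + b.X) → —b→ s1, —c→ s2
  s1 = rec X. c.b.0\{b,c} + b.X → —b→ s1, —c→ s2
  s2 = b.0\{b,c} → —b→ s3
  s3 = 0\{b,c} → (no moves)
Q's transition system — 3 states:
  t0 = rec X. c.b.0\{b,c} + b.X → —b→ t0, —c→ t1
  t1 = b.0\{b,c} → —b→ t2
  t2 = 0\{b,c} → (no moves)
Coarsest stable partition (strong bisimilarity classes):
  B0 = {s0, s1, t0}
  B1 = {s2, t1}
  B2 = {s3, t2}
s0 ∈ B0, t0 ∈ B0 → same block

bisimilar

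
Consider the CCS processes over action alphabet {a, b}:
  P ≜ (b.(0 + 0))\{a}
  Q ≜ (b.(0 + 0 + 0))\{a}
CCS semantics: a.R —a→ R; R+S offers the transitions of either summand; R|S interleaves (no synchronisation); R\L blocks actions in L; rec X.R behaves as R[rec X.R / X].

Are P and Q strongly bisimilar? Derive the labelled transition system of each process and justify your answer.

P ~ Q

LTS(P): 2 reachable states
  m0 = (b.(0 + 0))\{a} :: -b-> m1
  m1 = (0 + 0)\{a} :: ∅
LTS(Q): 2 reachable states
  n0 = (b.(0 + 0 + 0))\{a} :: -b-> n1
  n1 = (0 + 0 + 0)\{a} :: ∅
Coarsest stable partition (strong bisimilarity classes):
  B0 = {m0, n0}
  B1 = {m1, n1}
m0 ∈ B0, n0 ∈ B0 → same block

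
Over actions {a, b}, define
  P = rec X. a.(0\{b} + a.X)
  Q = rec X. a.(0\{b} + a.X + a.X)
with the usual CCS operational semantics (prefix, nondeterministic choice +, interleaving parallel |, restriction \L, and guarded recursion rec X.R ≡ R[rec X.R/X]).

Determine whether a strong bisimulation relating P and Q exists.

YES

Reachable graph of P (2 states):
  m0 = rec X. a.(0\{b} + a.X) → -a-> m1
  m1 = 0\{b} + a.(rec X. a.(0\{b} + a.X)) → -a-> m0
Reachable graph of Q (2 states):
  n0 = rec X. a.(0\{b} + a.X + a.X) → -a-> n1
  n1 = 0\{b} + a.(rec X. a.(0\{b} + a.X + a.X)) + a.(rec X. a.(0\{b} + a.X + a.X)) → -a-> n0
Partition-refinement fixed point:
  B0 = {m0, m1, n0, n1}
m0 ∈ B0, n0 ∈ B0 → same block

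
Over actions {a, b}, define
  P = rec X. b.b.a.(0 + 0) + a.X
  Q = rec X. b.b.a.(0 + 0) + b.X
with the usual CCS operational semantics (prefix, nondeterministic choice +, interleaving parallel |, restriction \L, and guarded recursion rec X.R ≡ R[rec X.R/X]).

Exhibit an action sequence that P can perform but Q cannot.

Reachable graph of P (4 states):
  s0 = rec X. b.b.a.(0 + 0) + a.X has moves =a=> s0, =b=> s1
  s1 = b.a.(0 + 0) has moves =b=> s2
  s2 = a.(0 + 0) has moves =a=> s3
  s3 = 0 + 0 has moves (no moves)
Reachable graph of Q (4 states):
  t0 = rec X. b.b.a.(0 + 0) + b.X has moves =b=> t0, =b=> t1
  t1 = b.a.(0 + 0) has moves =b=> t2
  t2 = a.(0 + 0) has moves =a=> t3
  t3 = 0 + 0 has moves (no moves)
Executing a from P (initial set {s0}):
  after a @ step 1: {s0}
  — P admits the full trace.
Executing a from Q (initial set {t0}):
  after a @ step 1: ∅ (Q stuck)

a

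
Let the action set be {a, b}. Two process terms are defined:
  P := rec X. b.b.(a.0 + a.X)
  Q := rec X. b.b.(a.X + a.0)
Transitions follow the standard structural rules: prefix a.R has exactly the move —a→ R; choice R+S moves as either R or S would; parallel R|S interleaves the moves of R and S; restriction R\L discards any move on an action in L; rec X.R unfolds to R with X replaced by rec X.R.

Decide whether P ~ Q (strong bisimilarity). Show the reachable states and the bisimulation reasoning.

Reachable graph of P (4 states):
  u0 = rec X. b.b.(a.0 + a.X) ⊢ =b=> u1
  u1 = b.(a.0 + a.(rec X. b.b.(a.0 + a.X))) ⊢ =b=> u2
  u2 = a.0 + a.(rec X. b.b.(a.0 + a.X)) ⊢ =a=> u0, =a=> u3
  u3 = 0 ⊢ (no moves)
Reachable graph of Q (4 states):
  v0 = rec X. b.b.(a.X + a.0) ⊢ =b=> v1
  v1 = b.(a.(rec X. b.b.(a.X + a.0)) + a.0) ⊢ =b=> v2
  v2 = a.(rec X. b.b.(a.X + a.0)) + a.0 ⊢ =a=> v0, =a=> v3
  v3 = 0 ⊢ (no moves)
Coarsest stable partition (strong bisimilarity classes):
  B0 = {u0, v0}
  B1 = {u1, v1}
  B2 = {u2, v2}
  B3 = {u3, v3}
u0 ∈ B0, v0 ∈ B0 → same block

bisimilar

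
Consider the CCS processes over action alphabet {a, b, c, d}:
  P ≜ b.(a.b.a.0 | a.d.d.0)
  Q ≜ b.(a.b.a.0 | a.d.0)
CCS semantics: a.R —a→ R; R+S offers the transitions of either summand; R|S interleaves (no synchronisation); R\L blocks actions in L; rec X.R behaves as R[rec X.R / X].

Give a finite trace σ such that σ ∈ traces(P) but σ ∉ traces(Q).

Reachable graph of P (17 states):
  s0 = b.(a.b.a.0 | a.d.d.0) :: —b→ s1
  s1 = a.b.a.0 | a.d.d.0 :: —a→ s2, —a→ s3
  s2 = a.b.a.0 | d.d.0 :: —a→ s4, —d→ s5
  s3 = b.a.0 | a.d.d.0 :: —a→ s4, —b→ s6
  s4 = b.a.0 | d.d.0 :: —b→ s7, —d→ s8
  s5 = a.b.a.0 | d.0 :: —a→ s8, —d→ s9
  s6 = a.0 | a.d.d.0 :: —a→ s10, —a→ s7
  s7 = a.0 | d.d.0 :: —a→ s11, —d→ s12
  s8 = b.a.0 | d.0 :: —b→ s12, —d→ s13
  s9 = a.b.a.0 | 0 :: —a→ s13
  s10 = 0 | a.d.d.0 :: —a→ s11
  s11 = 0 | d.d.0 :: —d→ s14
  s12 = a.0 | d.0 :: —a→ s14, —d→ s15
  s13 = b.a.0 | 0 :: —b→ s15
  s14 = 0 | d.0 :: —d→ s16
  s15 = a.0 | 0 :: —a→ s16
  s16 = 0 | 0 :: ∅
Reachable graph of Q (13 states):
  t0 = b.(a.b.a.0 | a.d.0) :: —b→ t1
  t1 = a.b.a.0 | a.d.0 :: —a→ t2, —a→ t3
  t2 = a.b.a.0 | d.0 :: —a→ t4, —d→ t5
  t3 = b.a.0 | a.d.0 :: —a→ t4, —b→ t6
  t4 = b.a.0 | d.0 :: —b→ t7, —d→ t8
  t5 = a.b.a.0 | 0 :: —a→ t8
  t6 = a.0 | a.d.0 :: —a→ t7, —a→ t9
  t7 = a.0 | d.0 :: —a→ t10, —d→ t11
  t8 = b.a.0 | 0 :: —b→ t11
  t9 = 0 | a.d.0 :: —a→ t10
  t10 = 0 | d.0 :: —d→ t12
  t11 = a.0 | 0 :: —a→ t12
  t12 = 0 | 0 :: ∅
Trace ⟨badd⟩ through P, begin at {s0}:
  after b @ step 1: {s1}
  after a @ step 2: {s2, s3}
  after d @ step 3: {s5}
  after d @ step 4: {s9}
  — P admits the full trace.
Trace ⟨badd⟩ through Q, begin at {t0}:
  after b @ step 1: {t1}
  after a @ step 2: {t2, t3}
  after d @ step 3: {t5}
  after d @ step 4: no successor for Q

badd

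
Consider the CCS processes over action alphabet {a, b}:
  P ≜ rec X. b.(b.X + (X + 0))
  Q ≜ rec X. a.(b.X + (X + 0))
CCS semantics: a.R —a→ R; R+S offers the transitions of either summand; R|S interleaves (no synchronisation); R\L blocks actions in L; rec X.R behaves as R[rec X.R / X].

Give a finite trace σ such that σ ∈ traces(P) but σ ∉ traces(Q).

LTS(P): 2 reachable states
  m0 = rec X. b.(b.X + (X + 0)) → —b→ m1
  m1 = b.(rec X. b.(b.X + (X + 0))) + ((rec X. b.(b.X + (X + 0))) + 0) → —b→ m0, —b→ m1
LTS(Q): 2 reachable states
  n0 = rec X. a.(b.X + (X + 0)) → —a→ n1
  n1 = b.(rec X. a.(b.X + (X + 0))) + ((rec X. a.(b.X + (X + 0))) + 0) → —a→ n1, —b→ n0
Trace ⟨b⟩ through P, begin at {m0}:
  after b @ step 1: {m1}
  P completes σ.
Trace ⟨b⟩ through Q, begin at {n0}:
  after b @ step 1: ∅  — Q cannot continue

b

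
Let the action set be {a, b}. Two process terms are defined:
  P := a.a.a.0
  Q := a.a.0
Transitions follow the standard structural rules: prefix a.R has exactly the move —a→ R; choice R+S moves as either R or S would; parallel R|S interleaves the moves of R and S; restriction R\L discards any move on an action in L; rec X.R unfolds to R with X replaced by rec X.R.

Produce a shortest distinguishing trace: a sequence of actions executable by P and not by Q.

LTS(P): 4 reachable states
  p0 = a.a.a.0 | —a→ p1
  p1 = a.a.0 | —a→ p2
  p2 = a.0 | —a→ p3
  p3 = 0 | (no moves)
LTS(Q): 3 reachable states
  q0 = a.a.0 | —a→ q1
  q1 = a.0 | —a→ q2
  q2 = 0 | (no moves)
Executing aaa from P (initial set {p0}):
  [1] a ⇒ {p1}
  [2] a ⇒ {p2}
  [3] a ⇒ {p3}
  ✓ P
Executing aaa from Q (initial set {q0}):
  [1] a ⇒ {q1}
  [2] a ⇒ {q2}
  [3] a ⇒ ∅  — Q cannot continue

aaa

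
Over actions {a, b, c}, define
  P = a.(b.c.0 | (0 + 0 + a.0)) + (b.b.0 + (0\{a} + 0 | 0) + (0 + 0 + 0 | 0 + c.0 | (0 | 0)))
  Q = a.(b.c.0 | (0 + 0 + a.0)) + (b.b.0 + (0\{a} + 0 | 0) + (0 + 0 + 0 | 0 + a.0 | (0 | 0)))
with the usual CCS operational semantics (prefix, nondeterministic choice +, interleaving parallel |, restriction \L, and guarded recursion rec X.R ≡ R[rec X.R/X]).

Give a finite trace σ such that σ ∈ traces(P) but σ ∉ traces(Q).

LTS(P): 10 reachable states
  u0 = a.(b.c.0 | (0 + 0 + a.0)) + (b.b.0 + (0\{a} + 0 | 0) + (0 + 0 + 0 | 0 + c.0 | (0 | 0))) → --a--▸ u1, --b--▸ u2, --c--▸ u3
  u1 = b.c.0 | (0 + 0 + a.0) → --a--▸ u4, --b--▸ u5
  u2 = b.0 → --b--▸ u6
  u3 = 0 | (0 | 0) → ·
  u4 = b.c.0 | 0 → --b--▸ u7
  u5 = c.0 | (0 + 0 + a.0) → --a--▸ u7, --c--▸ u8
  u6 = 0 → ·
  u7 = c.0 | 0 → --c--▸ u9
  u8 = 0 | (0 + 0 + a.0) → --a--▸ u9
  u9 = 0 | 0 → ·
LTS(Q): 10 reachable states
  v0 = a.(b.c.0 | (0 + 0 + a.0)) + (b.b.0 + (0\{a} + 0 | 0) + (0 + 0 + 0 | 0 + a.0 | (0 | 0))) → --a--▸ v1, --a--▸ v2, --b--▸ v3
  v1 = 0 | (0 | 0) → ·
  v2 = b.c.0 | (0 + 0 + a.0) → --a--▸ v4, --b--▸ v5
  v3 = b.0 → --b--▸ v6
  v4 = b.c.0 | 0 → --b--▸ v7
  v5 = c.0 | (0 + 0 + a.0) → --a--▸ v7, --c--▸ v8
  v6 = 0 → ·
  v7 = c.0 | 0 → --c--▸ v9
  v8 = 0 | (0 + 0 + a.0) → --a--▸ v9
  v9 = 0 | 0 → ·
Executing c from P (initial set {u0}):
  [1] c ⇒ {u3}
  ✓ P
Executing c from Q (initial set {v0}):
  [1] c ⇒ no successor for Q

c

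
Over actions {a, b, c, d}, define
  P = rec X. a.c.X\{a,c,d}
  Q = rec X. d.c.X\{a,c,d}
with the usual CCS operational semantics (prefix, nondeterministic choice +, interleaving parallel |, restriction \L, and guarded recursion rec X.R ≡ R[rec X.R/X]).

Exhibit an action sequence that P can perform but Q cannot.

P's transition system — 3 states:
  s0 = rec X. a.c.X\{a,c,d} has moves -a-> s1
  s1 = c.(rec X. a.c.X\{a,c,d})\{a,c,d} has moves -c-> s2
  s2 = (rec X. a.c.X\{a,c,d})\{a,c,d} has moves stopped
Q's transition system — 3 states:
  t0 = rec X. d.c.X\{a,c,d} has moves -d-> t1
  t1 = c.(rec X. d.c.X\{a,c,d})\{a,c,d} has moves -c-> t2
  t2 = (rec X. d.c.X\{a,c,d})\{a,c,d} has moves stopped
Executing a from P (initial set {s0}):
  after a @ step 1: {s1}
  ✓ P
Executing a from Q (initial set {t0}):
  after a @ step 1: ∅  — Q cannot continue

a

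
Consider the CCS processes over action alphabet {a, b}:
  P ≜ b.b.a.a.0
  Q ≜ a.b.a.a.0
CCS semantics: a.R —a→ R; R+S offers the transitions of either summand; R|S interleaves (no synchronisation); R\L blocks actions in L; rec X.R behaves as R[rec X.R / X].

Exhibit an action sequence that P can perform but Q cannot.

b

P's transition system — 5 states:
  s0 = b.b.a.a.0 ⊢ ··b··> s1
  s1 = b.a.a.0 ⊢ ··b··> s2
  s2 = a.a.0 ⊢ ··a··> s3
  s3 = a.0 ⊢ ··a··> s4
  s4 = 0 ⊢ deadlocked
Q's transition system — 5 states:
  t0 = a.b.a.a.0 ⊢ ··a··> t1
  t1 = b.a.a.0 ⊢ ··b··> t2
  t2 = a.a.0 ⊢ ··a··> t3
  t3 = a.0 ⊢ ··a··> t4
  t4 = 0 ⊢ deadlocked
Executing b from P (initial set {s0}):
  after b @ step 1: {s1}
  P completes σ.
Executing b from Q (initial set {t0}):
  after b @ step 1: ∅ (Q stuck)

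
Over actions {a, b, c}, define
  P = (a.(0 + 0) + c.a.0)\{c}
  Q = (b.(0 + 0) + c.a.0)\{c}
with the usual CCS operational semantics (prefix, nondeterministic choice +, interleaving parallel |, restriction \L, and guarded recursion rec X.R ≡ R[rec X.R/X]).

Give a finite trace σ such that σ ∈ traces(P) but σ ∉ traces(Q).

a

LTS(P): 2 reachable states
  s0 = (a.(0 + 0) + c.a.0)\{c} | -a-> s1
  s1 = (0 + 0)\{c} | ∅
LTS(Q): 2 reachable states
  t0 = (b.(0 + 0) + c.a.0)\{c} | -b-> t1
  t1 = (0 + 0)\{c} | ∅
Run σ = ⟨a⟩ on P: start {s0}
  after a @ step 1: {s1}
  P completes σ.
Run σ = ⟨a⟩ on Q: start {t0}
  after a @ step 1: no successor for Q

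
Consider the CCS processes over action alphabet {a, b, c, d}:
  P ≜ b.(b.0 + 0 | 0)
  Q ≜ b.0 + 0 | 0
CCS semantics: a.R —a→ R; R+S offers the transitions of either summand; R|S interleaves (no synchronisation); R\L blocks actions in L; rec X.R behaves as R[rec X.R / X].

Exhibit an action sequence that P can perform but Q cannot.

bb

LTS(P): 3 reachable states
  p0 = b.(b.0 + 0 | 0) has moves --b--▸ p1
  p1 = b.0 + 0 | 0 has moves --b--▸ p2
  p2 = 0 has moves deadlocked
LTS(Q): 2 reachable states
  q0 = b.0 + 0 | 0 has moves --b--▸ q1
  q1 = 0 has moves deadlocked
Trace ⟨bb⟩ through P, begin at {p0}:
  step 1 (b): {p1}
  step 2 (b): {p2}
  ✓ P
Trace ⟨bb⟩ through Q, begin at {q0}:
  step 1 (b): {q1}
  step 2 (b): no successor for Q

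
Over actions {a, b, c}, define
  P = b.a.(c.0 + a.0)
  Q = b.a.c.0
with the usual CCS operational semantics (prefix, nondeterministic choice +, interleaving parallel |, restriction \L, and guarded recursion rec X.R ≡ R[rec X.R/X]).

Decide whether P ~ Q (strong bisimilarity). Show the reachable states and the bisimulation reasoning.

LTS(P): 4 reachable states
  p0 = b.a.(c.0 + a.0) | -b-> p1
  p1 = a.(c.0 + a.0) | -a-> p2
  p2 = c.0 + a.0 | -a-> p3, -c-> p3
  p3 = 0 | ·
LTS(Q): 4 reachable states
  q0 = b.a.c.0 | -b-> q1
  q1 = a.c.0 | -a-> q2
  q2 = c.0 | -c-> q3
  q3 = 0 | ·
Partition-refinement fixed point:
  B0 = {p0}
  B1 = {p1}
  B2 = {p2}
  B3 = {p3, q3}
  B4 = {q0}
  B5 = {q1}
  B6 = {q2}
p0 ∈ B0, q0 ∈ B4 → different blocks

not bisimilar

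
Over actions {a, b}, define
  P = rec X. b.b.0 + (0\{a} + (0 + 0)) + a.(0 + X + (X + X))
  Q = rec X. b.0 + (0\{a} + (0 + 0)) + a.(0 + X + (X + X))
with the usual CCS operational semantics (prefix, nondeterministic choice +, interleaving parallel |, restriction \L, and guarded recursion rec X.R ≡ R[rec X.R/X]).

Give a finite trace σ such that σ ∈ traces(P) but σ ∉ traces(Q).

bb

LTS(P): 4 reachable states
  s0 = rec X. b.b.0 + (0\{a} + (0 + 0)) + a.(0 + X + (X + X)) has moves ··a··> s1, ··b··> s2
  s1 = 0 + (rec X. b.b.0 + (0\{a} + (0 + 0)) + a.(0 + X + (X + X))) + ((rec X. b.b.0 + (0\{a} + (0 + 0)) + a.(0 + X + (X + X))) + (rec X. b.b.0 + (0\{a} + (0 + 0)) + a.(0 + X + (X + X)))) has moves ··a··> s1, ··b··> s2
  s2 = b.0 has moves ··b··> s3
  s3 = 0 has moves (no moves)
LTS(Q): 3 reachable states
  t0 = rec X. b.0 + (0\{a} + (0 + 0)) + a.(0 + X + (X + X)) has moves ··a··> t1, ··b··> t2
  t1 = 0 + (rec X. b.0 + (0\{a} + (0 + 0)) + a.(0 + X + (X + X))) + ((rec X. b.0 + (0\{a} + (0 + 0)) + a.(0 + X + (X + X))) + (rec X. b.0 + (0\{a} + (0 + 0)) + a.(0 + X + (X + X)))) has moves ··a··> t1, ··b··> t2
  t2 = 0 has moves (no moves)
Trace ⟨bb⟩ through P, begin at {s0}:
  [1] b ⇒ {s2}
  [2] b ⇒ {s3}
  ✓ P
Trace ⟨bb⟩ through Q, begin at {t0}:
  [1] b ⇒ {t2}
  [2] b ⇒ no successor for Q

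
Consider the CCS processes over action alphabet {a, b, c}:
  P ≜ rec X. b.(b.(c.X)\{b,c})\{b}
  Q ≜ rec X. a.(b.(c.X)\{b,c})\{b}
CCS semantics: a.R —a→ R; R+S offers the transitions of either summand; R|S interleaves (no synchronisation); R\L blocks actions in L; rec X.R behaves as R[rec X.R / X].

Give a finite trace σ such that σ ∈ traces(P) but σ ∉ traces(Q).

LTS(P): 2 reachable states
  p0 = rec X. b.(b.(c.X)\{b,c})\{b} | --b--▸ p1
  p1 = (b.(c.(rec X. b.(b.(c.X)\{b,c})\{b}))\{b,c})\{b} | ∅
LTS(Q): 2 reachable states
  q0 = rec X. a.(b.(c.X)\{b,c})\{b} | --a--▸ q1
  q1 = (b.(c.(rec X. a.(b.(c.X)\{b,c})\{b}))\{b,c})\{b} | ∅
Trace ⟨b⟩ through P, begin at {p0}:
  step 1 (b): {p1}
  ✓ P
Trace ⟨b⟩ through Q, begin at {q0}:
  step 1 (b): ∅  — Q cannot continue

b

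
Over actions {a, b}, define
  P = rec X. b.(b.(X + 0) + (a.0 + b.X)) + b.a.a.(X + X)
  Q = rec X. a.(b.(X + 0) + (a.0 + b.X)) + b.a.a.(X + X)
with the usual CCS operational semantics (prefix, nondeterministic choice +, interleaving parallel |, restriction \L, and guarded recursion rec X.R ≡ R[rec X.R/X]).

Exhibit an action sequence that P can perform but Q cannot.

bb

Reachable graph of P (7 states):
  m0 = rec X. b.(b.(X + 0) + (a.0 + b.X)) + b.a.a.(X + X) has moves -b-> m1, -b-> m2
  m1 = a.a.((rec X. b.(b.(X + 0) + (a.0 + b.X)) + b.a.a.(X + X)) + (rec X. b.(b.(X + 0) + (a.0 + b.X)) + b.a.a.(X + X))) has moves -a-> m3
  m2 = b.((rec X. b.(b.(X + 0) + (a.0 + b.X)) + b.a.a.(X + X)) + 0) + (a.0 + b.(rec X. b.(b.(X + 0) + (a.0 + b.X)) + b.a.a.(X + X))) has moves -a-> m4, -b-> m0, -b-> m5
  m3 = a.((rec X. b.(b.(X + 0) + (a.0 + b.X)) + b.a.a.(X + X)) + (rec X. b.(b.(X + 0) + (a.0 + b.X)) + b.a.a.(X + X))) has moves -a-> m6
  m4 = 0 has moves stopped
  m5 = (rec X. b.(b.(X + 0) + (a.0 + b.X)) + b.a.a.(X + X)) + 0 has moves -b-> m1, -b-> m2
  m6 = (rec X. b.(b.(X + 0) + (a.0 + b.X)) + b.a.a.(X + X)) + (rec X. b.(b.(X + 0) + (a.0 + b.X)) + b.a.a.(X + X)) has moves -b-> m1, -b-> m2
Reachable graph of Q (7 states):
  n0 = rec X. a.(b.(X + 0) + (a.0 + b.X)) + b.a.a.(X + X) has moves -a-> n1, -b-> n2
  n1 = b.((rec X. a.(b.(X + 0) + (a.0 + b.X)) + b.a.a.(X + X)) + 0) + (a.0 + b.(rec X. a.(b.(X + 0) + (a.0 + b.X)) + b.a.a.(X + X))) has moves -a-> n3, -b-> n0, -b-> n4
  n2 = a.a.((rec X. a.(b.(X + 0) + (a.0 + b.X)) + b.a.a.(X + X)) + (rec X. a.(b.(X + 0) + (a.0 + b.X)) + b.a.a.(X + X))) has moves -a-> n5
  n3 = 0 has moves stopped
  n4 = (rec X. a.(b.(X + 0) + (a.0 + b.X)) + b.a.a.(X + X)) + 0 has moves -a-> n1, -b-> n2
  n5 = a.((rec X. a.(b.(X + 0) + (a.0 + b.X)) + b.a.a.(X + X)) + (rec X. a.(b.(X + 0) + (a.0 + b.X)) + b.a.a.(X + X))) has moves -a-> n6
  n6 = (rec X. a.(b.(X + 0) + (a.0 + b.X)) + b.a.a.(X + X)) + (rec X. a.(b.(X + 0) + (a.0 + b.X)) + b.a.a.(X + X)) has moves -a-> n1, -b-> n2
Executing bb from P (initial set {m0}):
  after b @ step 1: {m1, m2}
  after b @ step 2: {m0, m5}
  P completes σ.
Executing bb from Q (initial set {n0}):
  after b @ step 1: {n2}
  after b @ step 2: no successor for Q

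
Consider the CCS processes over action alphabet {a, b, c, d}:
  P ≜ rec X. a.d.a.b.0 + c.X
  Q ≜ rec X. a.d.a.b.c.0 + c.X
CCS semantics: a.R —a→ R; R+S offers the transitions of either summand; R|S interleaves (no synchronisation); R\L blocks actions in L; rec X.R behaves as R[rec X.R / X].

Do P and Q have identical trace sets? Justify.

trace-distinct — witness ⟨adabc⟩

Reachable graph of P (5 states):
  p0 = rec X. a.d.a.b.0 + c.X :: --a--▸ p1, --c--▸ p0
  p1 = d.a.b.0 :: --d--▸ p2
  p2 = a.b.0 :: --a--▸ p3
  p3 = b.0 :: --b--▸ p4
  p4 = 0 :: ·
Reachable graph of Q (6 states):
  q0 = rec X. a.d.a.b.c.0 + c.X :: --a--▸ q1, --c--▸ q0
  q1 = d.a.b.c.0 :: --d--▸ q2
  q2 = a.b.c.0 :: --a--▸ q3
  q3 = b.c.0 :: --b--▸ q4
  q4 = c.0 :: --c--▸ q5
  q5 = 0 :: ·
Trace ⟨adabc⟩ through Q, begin at {q0}:
  after a @ step 1: {q1}
  after d @ step 2: {q2}
  after a @ step 3: {q3}
  after b @ step 4: {q4}
  after c @ step 5: {q5}
  ✓ Q
Trace ⟨adabc⟩ through P, begin at {p0}:
  after a @ step 1: {p1}
  after d @ step 2: {p2}
  after a @ step 3: {p3}
  after b @ step 4: {p4}
  after c @ step 5: no successor for P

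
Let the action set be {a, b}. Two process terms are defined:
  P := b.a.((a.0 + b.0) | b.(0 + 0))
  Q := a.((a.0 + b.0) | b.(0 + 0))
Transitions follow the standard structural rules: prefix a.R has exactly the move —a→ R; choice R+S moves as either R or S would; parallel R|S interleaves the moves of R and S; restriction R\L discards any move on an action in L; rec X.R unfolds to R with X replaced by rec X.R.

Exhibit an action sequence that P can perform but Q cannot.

b

LTS(P): 6 reachable states
  s0 = b.a.((a.0 + b.0) | b.(0 + 0)) :: --b--▸ s1
  s1 = a.((a.0 + b.0) | b.(0 + 0)) :: --a--▸ s2
  s2 = (a.0 + b.0) | b.(0 + 0) :: --a--▸ s3, --b--▸ s3, --b--▸ s4
  s3 = 0 | b.(0 + 0) :: --b--▸ s5
  s4 = (a.0 + b.0) | (0 + 0) :: --a--▸ s5, --b--▸ s5
  s5 = 0 | (0 + 0) :: ·
LTS(Q): 5 reachable states
  t0 = a.((a.0 + b.0) | b.(0 + 0)) :: --a--▸ t1
  t1 = (a.0 + b.0) | b.(0 + 0) :: --a--▸ t2, --b--▸ t2, --b--▸ t3
  t2 = 0 | b.(0 + 0) :: --b--▸ t4
  t3 = (a.0 + b.0) | (0 + 0) :: --a--▸ t4, --b--▸ t4
  t4 = 0 | (0 + 0) :: ·
Trace ⟨b⟩ through P, begin at {s0}:
  after b @ step 1: {s1}
  — P admits the full trace.
Trace ⟨b⟩ through Q, begin at {t0}:
  after b @ step 1: ∅ (Q stuck)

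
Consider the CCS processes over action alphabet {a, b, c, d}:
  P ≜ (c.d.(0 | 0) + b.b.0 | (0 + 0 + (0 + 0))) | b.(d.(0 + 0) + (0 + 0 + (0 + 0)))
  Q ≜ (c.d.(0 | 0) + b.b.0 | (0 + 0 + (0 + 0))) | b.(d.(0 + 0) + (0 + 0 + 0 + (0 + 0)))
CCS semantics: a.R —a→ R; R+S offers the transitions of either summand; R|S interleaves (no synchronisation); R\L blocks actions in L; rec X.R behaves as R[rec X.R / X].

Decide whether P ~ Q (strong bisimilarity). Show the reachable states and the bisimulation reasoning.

P's transition system — 15 states:
  u0 = (c.d.(0 | 0) + b.b.0 | (0 + 0 + (0 + 0))) | b.(d.(0 + 0) + (0 + 0 + (0 + 0))) → =b=> u1, =b=> u2, =c=> u3
  u1 = (c.d.(0 | 0) + b.b.0 | (0 + 0 + (0 + 0))) | (d.(0 + 0) + (0 + 0 + (0 + 0))) → =b=> u4, =c=> u5, =d=> u6
  u2 = b.0 | (0 + 0 + (0 + 0)) | b.(d.(0 + 0) + (0 + 0 + (0 + 0))) → =b=> u4, =b=> u7
  u3 = d.(0 | 0) | b.(d.(0 + 0) + (0 + 0 + (0 + 0))) → =b=> u5, =d=> u8
  u4 = b.0 | (0 + 0 + (0 + 0)) | (d.(0 + 0) + (0 + 0 + (0 + 0))) → =b=> u9, =d=> u10
  u5 = d.(0 | 0) | (d.(0 + 0) + (0 + 0 + (0 + 0))) → =d=> u11, =d=> u12
  u6 = (c.d.(0 | 0) + b.b.0 | (0 + 0 + (0 + 0))) | (0 + 0) → =b=> u10, =c=> u12
  u7 = 0 | (0 + 0 + (0 + 0)) | b.(d.(0 + 0) + (0 + 0 + (0 + 0))) → =b=> u9
  u8 = 0 | 0 | b.(d.(0 + 0) + (0 + 0 + (0 + 0))) → =b=> u11
  u9 = 0 | (0 + 0 + (0 + 0)) | (d.(0 + 0) + (0 + 0 + (0 + 0))) → =d=> u13
  u10 = b.0 | (0 + 0 + (0 + 0)) | (0 + 0) → =b=> u13
  u11 = 0 | 0 | (d.(0 + 0) + (0 + 0 + (0 + 0))) → =d=> u14
  u12 = d.(0 | 0) | (0 + 0) → =d=> u14
  u13 = 0 | (0 + 0 + (0 + 0)) | (0 + 0) → stopped
  u14 = 0 | 0 | (0 + 0) → stopped
Q's transition system — 15 states:
  v0 = (c.d.(0 | 0) + b.b.0 | (0 + 0 + (0 + 0))) | b.(d.(0 + 0) + (0 + 0 + 0 + (0 + 0))) → =b=> v1, =b=> v2, =c=> v3
  v1 = (c.d.(0 | 0) + b.b.0 | (0 + 0 + (0 + 0))) | (d.(0 + 0) + (0 + 0 + 0 + (0 + 0))) → =b=> v4, =c=> v5, =d=> v6
  v2 = b.0 | (0 + 0 + (0 + 0)) | b.(d.(0 + 0) + (0 + 0 + 0 + (0 + 0))) → =b=> v4, =b=> v7
  v3 = d.(0 | 0) | b.(d.(0 + 0) + (0 + 0 + 0 + (0 + 0))) → =b=> v5, =d=> v8
  v4 = b.0 | (0 + 0 + (0 + 0)) | (d.(0 + 0) + (0 + 0 + 0 + (0 + 0))) → =b=> v9, =d=> v10
  v5 = d.(0 | 0) | (d.(0 + 0) + (0 + 0 + 0 + (0 + 0))) → =d=> v11, =d=> v12
  v6 = (c.d.(0 | 0) + b.b.0 | (0 + 0 + (0 + 0))) | (0 + 0) → =b=> v10, =c=> v12
  v7 = 0 | (0 + 0 + (0 + 0)) | b.(d.(0 + 0) + (0 + 0 + 0 + (0 + 0))) → =b=> v9
  v8 = 0 | 0 | b.(d.(0 + 0) + (0 + 0 + 0 + (0 + 0))) → =b=> v11
  v9 = 0 | (0 + 0 + (0 + 0)) | (d.(0 + 0) + (0 + 0 + 0 + (0 + 0))) → =d=> v13
  v10 = b.0 | (0 + 0 + (0 + 0)) | (0 + 0) → =b=> v13
  v11 = 0 | 0 | (d.(0 + 0) + (0 + 0 + 0 + (0 + 0))) → =d=> v14
  v12 = d.(0 | 0) | (0 + 0) → =d=> v14
  v13 = 0 | (0 + 0 + (0 + 0)) | (0 + 0) → stopped
  v14 = 0 | 0 | (0 + 0) → stopped
Partition-refinement fixed point:
  B0 = {u0, v0}
  B1 = {u3, v3}
  B2 = {u7, u8, v7, v8}
  B3 = {u11, u12, u9, v11, v12, v9}
  B4 = {u13, u14, v13, v14}
  B5 = {u5, v5}
  B6 = {u2, v2}
  B7 = {u4, v4}
  B8 = {u10, v10}
  B9 = {u1, v1}
  B10 = {u6, v6}
u0 ∈ B0, v0 ∈ B0 → same block

bisimilar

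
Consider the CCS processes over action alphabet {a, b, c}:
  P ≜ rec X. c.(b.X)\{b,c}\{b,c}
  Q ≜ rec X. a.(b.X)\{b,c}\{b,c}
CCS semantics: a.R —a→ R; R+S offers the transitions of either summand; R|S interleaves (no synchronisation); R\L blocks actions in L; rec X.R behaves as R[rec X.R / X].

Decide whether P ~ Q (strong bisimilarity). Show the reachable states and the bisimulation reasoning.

not bisimilar

P's transition system — 2 states:
  s0 = rec X. c.(b.X)\{b,c}\{b,c} ⊢ —c→ s1
  s1 = (b.(rec X. c.(b.X)\{b,c}\{b,c}))\{b,c}\{b,c} ⊢ ·
Q's transition system — 2 states:
  t0 = rec X. a.(b.X)\{b,c}\{b,c} ⊢ —a→ t1
  t1 = (b.(rec X. a.(b.X)\{b,c}\{b,c}))\{b,c}\{b,c} ⊢ ·
Coarsest stable partition (strong bisimilarity classes):
  B0 = {s0}
  B1 = {s1, t1}
  B2 = {t0}
s0 ∈ B0, t0 ∈ B2 → different blocks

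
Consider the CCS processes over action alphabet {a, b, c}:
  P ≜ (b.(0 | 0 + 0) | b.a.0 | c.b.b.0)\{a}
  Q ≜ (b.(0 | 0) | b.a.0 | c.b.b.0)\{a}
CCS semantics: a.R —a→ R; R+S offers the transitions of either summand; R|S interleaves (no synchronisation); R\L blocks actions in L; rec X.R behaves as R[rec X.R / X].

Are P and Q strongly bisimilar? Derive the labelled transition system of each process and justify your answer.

LTS(P): 16 reachable states
  p0 = (b.(0 | 0 + 0) | b.a.0 | c.b.b.0)\{a} → =b=> p1, =b=> p2, =c=> p3
  p1 = ((0 | 0 + 0) | b.a.0 | c.b.b.0)\{a} → =b=> p4, =c=> p5
  p2 = (b.(0 | 0 + 0) | a.0 | c.b.b.0)\{a} → =b=> p4, =c=> p6
  p3 = (b.(0 | 0 + 0) | b.a.0 | b.b.0)\{a} → =b=> p5, =b=> p6, =b=> p7
  p4 = ((0 | 0 + 0) | a.0 | c.b.b.0)\{a} → =c=> p8
  p5 = ((0 | 0 + 0) | b.a.0 | b.b.0)\{a} → =b=> p8, =b=> p9
  p6 = (b.(0 | 0 + 0) | a.0 | b.b.0)\{a} → =b=> p10, =b=> p8
  p7 = (b.(0 | 0 + 0) | b.a.0 | b.0)\{a} → =b=> p10, =b=> p11, =b=> p9
  p8 = ((0 | 0 + 0) | a.0 | b.b.0)\{a} → =b=> p12
  p9 = ((0 | 0 + 0) | b.a.0 | b.0)\{a} → =b=> p12, =b=> p13
  p10 = (b.(0 | 0 + 0) | a.0 | b.0)\{a} → =b=> p12, =b=> p14
  p11 = (b.(0 | 0 + 0) | b.a.0 | 0)\{a} → =b=> p13, =b=> p14
  p12 = ((0 | 0 + 0) | a.0 | b.0)\{a} → =b=> p15
  p13 = ((0 | 0 + 0) | b.a.0 | 0)\{a} → =b=> p15
  p14 = (b.(0 | 0 + 0) | a.0 | 0)\{a} → =b=> p15
  p15 = ((0 | 0 + 0) | a.0 | 0)\{a} → ·
LTS(Q): 16 reachable states
  q0 = (b.(0 | 0) | b.a.0 | c.b.b.0)\{a} → =b=> q1, =b=> q2, =c=> q3
  q1 = (0 | 0 | b.a.0 | c.b.b.0)\{a} → =b=> q4, =c=> q5
  q2 = (b.(0 | 0) | a.0 | c.b.b.0)\{a} → =b=> q4, =c=> q6
  q3 = (b.(0 | 0) | b.a.0 | b.b.0)\{a} → =b=> q5, =b=> q6, =b=> q7
  q4 = (0 | 0 | a.0 | c.b.b.0)\{a} → =c=> q8
  q5 = (0 | 0 | b.a.0 | b.b.0)\{a} → =b=> q8, =b=> q9
  q6 = (b.(0 | 0) | a.0 | b.b.0)\{a} → =b=> q10, =b=> q8
  q7 = (b.(0 | 0) | b.a.0 | b.0)\{a} → =b=> q10, =b=> q11, =b=> q9
  q8 = (0 | 0 | a.0 | b.b.0)\{a} → =b=> q12
  q9 = (0 | 0 | b.a.0 | b.0)\{a} → =b=> q12, =b=> q13
  q10 = (b.(0 | 0) | a.0 | b.0)\{a} → =b=> q12, =b=> q14
  q11 = (b.(0 | 0) | b.a.0 | 0)\{a} → =b=> q13, =b=> q14
  q12 = (0 | 0 | a.0 | b.0)\{a} → =b=> q15
  q13 = (0 | 0 | b.a.0 | 0)\{a} → =b=> q15
  q14 = (b.(0 | 0) | a.0 | 0)\{a} → =b=> q15
  q15 = (0 | 0 | a.0 | 0)\{a} → ·
Bisimilarity quotient blocks:
  B0 = {p0, q0}
  B1 = {p1, p2, q1, q2}
  B2 = {p5, p6, p7, q5, q6, q7}
  B3 = {p10, p11, p8, p9, q10, q11, q8, q9}
  B4 = {p12, p13, p14, q12, q13, q14}
  B5 = {p15, q15}
  B6 = {p4, q4}
  B7 = {p3, q3}
p0 ∈ B0, q0 ∈ B0 → same block

YES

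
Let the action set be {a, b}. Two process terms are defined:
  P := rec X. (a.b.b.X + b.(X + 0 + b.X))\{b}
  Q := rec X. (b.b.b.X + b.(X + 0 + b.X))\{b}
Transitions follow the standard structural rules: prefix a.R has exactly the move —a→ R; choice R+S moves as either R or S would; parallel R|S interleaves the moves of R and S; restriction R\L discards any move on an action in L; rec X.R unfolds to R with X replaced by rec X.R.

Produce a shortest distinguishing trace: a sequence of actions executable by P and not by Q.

P's transition system — 2 states:
  u0 = rec X. (a.b.b.X + b.(X + 0 + b.X))\{b} :: =a=> u1
  u1 = (b.b.(rec X. (a.b.b.X + b.(X + 0 + b.X))\{b}))\{b} :: deadlocked
Q's transition system — 1 states:
  v0 = rec X. (b.b.b.X + b.(X + 0 + b.X))\{b} :: deadlocked
Executing a from P (initial set {u0}):
  step 1 (a): {u1}
  P completes σ.
Executing a from Q (initial set {v0}):
  step 1 (a): ∅ (Q stuck)

a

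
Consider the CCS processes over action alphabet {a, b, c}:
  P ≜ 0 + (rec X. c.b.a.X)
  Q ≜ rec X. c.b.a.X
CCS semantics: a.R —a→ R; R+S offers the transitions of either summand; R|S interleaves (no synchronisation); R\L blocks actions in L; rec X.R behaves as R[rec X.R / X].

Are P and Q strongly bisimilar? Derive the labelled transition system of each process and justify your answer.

LTS(P): 4 reachable states
  p0 = 0 + (rec X. c.b.a.X) | --c--▸ p1
  p1 = b.a.(rec X. c.b.a.X) | --b--▸ p2
  p2 = a.(rec X. c.b.a.X) | --a--▸ p3
  p3 = rec X. c.b.a.X | --c--▸ p1
LTS(Q): 3 reachable states
  q0 = rec X. c.b.a.X | --c--▸ q1
  q1 = b.a.(rec X. c.b.a.X) | --b--▸ q2
  q2 = a.(rec X. c.b.a.X) | --a--▸ q0
Coarsest stable partition (strong bisimilarity classes):
  B0 = {p0, p3, q0}
  B1 = {p1, q1}
  B2 = {p2, q2}
p0 ∈ B0, q0 ∈ B0 → same block

P ~ Q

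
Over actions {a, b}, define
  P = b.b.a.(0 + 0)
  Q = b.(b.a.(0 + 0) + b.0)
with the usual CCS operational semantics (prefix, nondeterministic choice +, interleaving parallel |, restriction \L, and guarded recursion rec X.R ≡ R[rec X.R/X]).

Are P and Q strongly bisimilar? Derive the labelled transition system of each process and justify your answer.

NO

Reachable graph of P (4 states):
  s0 = b.b.a.(0 + 0) has moves —b→ s1
  s1 = b.a.(0 + 0) has moves —b→ s2
  s2 = a.(0 + 0) has moves —a→ s3
  s3 = 0 + 0 has moves deadlocked
Reachable graph of Q (5 states):
  t0 = b.(b.a.(0 + 0) + b.0) has moves —b→ t1
  t1 = b.a.(0 + 0) + b.0 has moves —b→ t2, —b→ t3
  t2 = 0 has moves deadlocked
  t3 = a.(0 + 0) has moves —a→ t4
  t4 = 0 + 0 has moves deadlocked
Partition-refinement fixed point:
  B0 = {s0}
  B1 = {s1}
  B2 = {s2, t3}
  B3 = {s3, t2, t4}
  B4 = {t0}
  B5 = {t1}
s0 ∈ B0, t0 ∈ B4 → different blocks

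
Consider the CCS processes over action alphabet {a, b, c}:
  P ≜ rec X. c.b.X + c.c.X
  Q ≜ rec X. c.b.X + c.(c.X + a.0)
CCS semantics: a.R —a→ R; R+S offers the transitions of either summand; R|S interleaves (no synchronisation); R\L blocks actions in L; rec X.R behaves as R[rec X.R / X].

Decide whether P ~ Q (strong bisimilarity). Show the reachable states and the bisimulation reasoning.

Reachable graph of P (3 states):
  p0 = rec X. c.b.X + c.c.X → ··c··> p1, ··c··> p2
  p1 = b.(rec X. c.b.X + c.c.X) → ··b··> p0
  p2 = c.(rec X. c.b.X + c.c.X) → ··c··> p0
Reachable graph of Q (4 states):
  q0 = rec X. c.b.X + c.(c.X + a.0) → ··c··> q1, ··c··> q2
  q1 = b.(rec X. c.b.X + c.(c.X + a.0)) → ··b··> q0
  q2 = c.(rec X. c.b.X + c.(c.X + a.0)) + a.0 → ··a··> q3, ··c··> q0
  q3 = 0 → deadlocked
Partition-refinement fixed point:
  B0 = {p0}
  B1 = {p2}
  B2 = {p1}
  B3 = {q0}
  B4 = {q1}
  B5 = {q2}
  B6 = {q3}
p0 ∈ B0, q0 ∈ B3 → different blocks

NO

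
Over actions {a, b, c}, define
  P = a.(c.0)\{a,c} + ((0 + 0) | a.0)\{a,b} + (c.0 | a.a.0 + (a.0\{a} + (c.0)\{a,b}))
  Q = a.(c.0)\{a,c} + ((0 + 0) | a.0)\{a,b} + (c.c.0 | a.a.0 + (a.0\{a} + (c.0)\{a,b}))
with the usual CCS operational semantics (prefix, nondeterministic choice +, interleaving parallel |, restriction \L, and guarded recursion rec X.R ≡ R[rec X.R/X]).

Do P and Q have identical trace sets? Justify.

trace-distinct — witness ⟨cc⟩

LTS(P): 9 reachable states
  s0 = a.(c.0)\{a,c} + ((0 + 0) | a.0)\{a,b} + (c.0 | a.a.0 + (a.0\{a} + (c.0)\{a,b})) :: =a=> s1, =a=> s2, =a=> s3, =c=> s4, =c=> s5
  s1 = (c.0)\{a,c} :: ∅
  s2 = 0\{a} :: ∅
  s3 = c.0 | a.0 :: =a=> s6, =c=> s7
  s4 = 0 | a.a.0 :: =a=> s7
  s5 = 0\{a,b} :: ∅
  s6 = c.0 | 0 :: =c=> s8
  s7 = 0 | a.0 :: =a=> s8
  s8 = 0 | 0 :: ∅
LTS(Q): 12 reachable states
  t0 = a.(c.0)\{a,c} + ((0 + 0) | a.0)\{a,b} + (c.c.0 | a.a.0 + (a.0\{a} + (c.0)\{a,b})) :: =a=> t1, =a=> t2, =a=> t3, =c=> t4, =c=> t5
  t1 = (c.0)\{a,c} :: ∅
  t2 = 0\{a} :: ∅
  t3 = c.c.0 | a.0 :: =a=> t6, =c=> t7
  t4 = 0\{a,b} :: ∅
  t5 = c.0 | a.a.0 :: =a=> t7, =c=> t8
  t6 = c.c.0 | 0 :: =c=> t9
  t7 = c.0 | a.0 :: =a=> t9, =c=> t10
  t8 = 0 | a.a.0 :: =a=> t10
  t9 = c.0 | 0 :: =c=> t11
  t10 = 0 | a.0 :: =a=> t11
  t11 = 0 | 0 :: ∅
Run σ = ⟨cc⟩ on Q: start {t0}
  after c @ step 1: {t4, t5}
  after c @ step 2: {t8}
  Q completes σ.
Run σ = ⟨cc⟩ on P: start {s0}
  after c @ step 1: {s4, s5}
  after c @ step 2: ∅ (P stuck)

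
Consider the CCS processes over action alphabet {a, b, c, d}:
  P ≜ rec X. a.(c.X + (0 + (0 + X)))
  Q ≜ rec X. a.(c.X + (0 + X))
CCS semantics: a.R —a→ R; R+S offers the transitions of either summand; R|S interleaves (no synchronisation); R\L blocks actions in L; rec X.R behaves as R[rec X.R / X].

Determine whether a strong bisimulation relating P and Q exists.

P's transition system — 2 states:
  m0 = rec X. a.(c.X + (0 + (0 + X))) | —a→ m1
  m1 = c.(rec X. a.(c.X + (0 + (0 + X)))) + (0 + (0 + (rec X. a.(c.X + (0 + (0 + X)))))) | —a→ m1, —c→ m0
Q's transition system — 2 states:
  n0 = rec X. a.(c.X + (0 + X)) | —a→ n1
  n1 = c.(rec X. a.(c.X + (0 + X))) + (0 + (rec X. a.(c.X + (0 + X)))) | —a→ n1, —c→ n0
Bisimilarity quotient blocks:
  B0 = {m0, n0}
  B1 = {m1, n1}
m0 ∈ B0, n0 ∈ B0 → same block

P ~ Q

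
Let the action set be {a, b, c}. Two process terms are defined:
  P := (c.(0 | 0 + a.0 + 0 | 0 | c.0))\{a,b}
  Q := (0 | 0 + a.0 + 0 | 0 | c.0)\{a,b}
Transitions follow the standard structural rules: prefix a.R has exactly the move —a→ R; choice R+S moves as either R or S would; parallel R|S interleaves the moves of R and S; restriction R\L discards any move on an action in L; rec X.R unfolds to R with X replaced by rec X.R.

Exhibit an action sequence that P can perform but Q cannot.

P's transition system — 3 states:
  u0 = (c.(0 | 0 + a.0 + 0 | 0 | c.0))\{a,b} → -c-> u1
  u1 = (0 | 0 + a.0 + 0 | 0 | c.0)\{a,b} → -c-> u2
  u2 = (0 | 0 | 0)\{a,b} → ·
Q's transition system — 2 states:
  v0 = (0 | 0 + a.0 + 0 | 0 | c.0)\{a,b} → -c-> v1
  v1 = (0 | 0 | 0)\{a,b} → ·
Run σ = ⟨cc⟩ on P: start {u0}
  step 1 (c): {u1}
  step 2 (c): {u2}
  ✓ P
Run σ = ⟨cc⟩ on Q: start {v0}
  step 1 (c): {v1}
  step 2 (c): ∅  — Q cannot continue

cc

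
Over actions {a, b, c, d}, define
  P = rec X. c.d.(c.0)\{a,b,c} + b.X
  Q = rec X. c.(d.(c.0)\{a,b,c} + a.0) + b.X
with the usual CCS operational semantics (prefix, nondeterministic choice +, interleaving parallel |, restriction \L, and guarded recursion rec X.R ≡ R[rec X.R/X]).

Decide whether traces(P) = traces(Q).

trace-distinct — witness ⟨ca⟩

P's transition system — 3 states:
  s0 = rec X. c.d.(c.0)\{a,b,c} + b.X ⊢ ··b··> s0, ··c··> s1
  s1 = d.(c.0)\{a,b,c} ⊢ ··d··> s2
  s2 = (c.0)\{a,b,c} ⊢ (no moves)
Q's transition system — 4 states:
  t0 = rec X. c.(d.(c.0)\{a,b,c} + a.0) + b.X ⊢ ··b··> t0, ··c··> t1
  t1 = d.(c.0)\{a,b,c} + a.0 ⊢ ··a··> t2, ··d··> t3
  t2 = 0 ⊢ (no moves)
  t3 = (c.0)\{a,b,c} ⊢ (no moves)
Executing ca from Q (initial set {t0}):
  step 1 (c): {t1}
  step 2 (a): {t2}
  ✓ Q
Executing ca from P (initial set {s0}):
  step 1 (c): {s1}
  step 2 (a): ∅ (P stuck)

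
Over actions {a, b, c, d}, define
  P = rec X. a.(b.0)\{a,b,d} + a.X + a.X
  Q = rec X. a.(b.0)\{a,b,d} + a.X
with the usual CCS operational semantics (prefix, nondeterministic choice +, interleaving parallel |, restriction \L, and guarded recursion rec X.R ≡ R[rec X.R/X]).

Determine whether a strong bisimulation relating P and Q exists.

bisimilar

P's transition system — 2 states:
  s0 = rec X. a.(b.0)\{a,b,d} + a.X + a.X ⊢ =a=> s0, =a=> s1
  s1 = (b.0)\{a,b,d} ⊢ deadlocked
Q's transition system — 2 states:
  t0 = rec X. a.(b.0)\{a,b,d} + a.X ⊢ =a=> t0, =a=> t1
  t1 = (b.0)\{a,b,d} ⊢ deadlocked
Coarsest stable partition (strong bisimilarity classes):
  B0 = {s0, t0}
  B1 = {s1, t1}
s0 ∈ B0, t0 ∈ B0 → same block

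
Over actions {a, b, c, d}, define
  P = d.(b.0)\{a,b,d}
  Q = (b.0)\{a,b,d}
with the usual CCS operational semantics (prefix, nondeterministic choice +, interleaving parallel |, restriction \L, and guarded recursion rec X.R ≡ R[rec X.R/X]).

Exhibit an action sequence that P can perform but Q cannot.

d

P's transition system — 2 states:
  s0 = d.(b.0)\{a,b,d} → ··d··> s1
  s1 = (b.0)\{a,b,d} → ·
Q's transition system — 1 states:
  t0 = (b.0)\{a,b,d} → ·
Run σ = ⟨d⟩ on P: start {s0}
  [1] d ⇒ {s1}
  P completes σ.
Run σ = ⟨d⟩ on Q: start {t0}
  [1] d ⇒ ∅  — Q cannot continue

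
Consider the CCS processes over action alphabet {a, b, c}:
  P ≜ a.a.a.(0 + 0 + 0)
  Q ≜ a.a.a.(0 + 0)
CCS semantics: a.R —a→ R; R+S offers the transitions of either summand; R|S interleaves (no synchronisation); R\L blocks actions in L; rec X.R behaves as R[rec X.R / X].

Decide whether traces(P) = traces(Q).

Reachable graph of P (4 states):
  p0 = a.a.a.(0 + 0 + 0) | ··a··> p1
  p1 = a.a.(0 + 0 + 0) | ··a··> p2
  p2 = a.(0 + 0 + 0) | ··a··> p3
  p3 = 0 + 0 + 0 | ∅
Reachable graph of Q (4 states):
  q0 = a.a.a.(0 + 0) | ··a··> q1
  q1 = a.a.(0 + 0) | ··a··> q2
  q2 = a.(0 + 0) | ··a··> q3
  q3 = 0 + 0 | ∅
Coarsest stable partition (strong bisimilarity classes):
  B0 = {p0, q0}
  B1 = {p1, q1}
  B2 = {p2, q2}
  B3 = {p3, q3}
p0 ∈ B0, q0 ∈ B0 → same block
Bisimilar ⇒ trace-equivalent.

traces(P) = traces(Q)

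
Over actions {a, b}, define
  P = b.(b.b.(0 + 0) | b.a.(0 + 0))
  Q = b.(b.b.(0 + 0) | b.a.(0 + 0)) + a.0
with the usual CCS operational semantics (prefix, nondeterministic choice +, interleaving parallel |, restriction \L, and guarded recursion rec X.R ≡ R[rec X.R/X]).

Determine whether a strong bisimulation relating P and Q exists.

not bisimilar

P's transition system — 10 states:
  u0 = b.(b.b.(0 + 0) | b.a.(0 + 0)) | -b-> u1
  u1 = b.b.(0 + 0) | b.a.(0 + 0) | -b-> u2, -b-> u3
  u2 = b.(0 + 0) | b.a.(0 + 0) | -b-> u4, -b-> u5
  u3 = b.b.(0 + 0) | a.(0 + 0) | -a-> u6, -b-> u5
  u4 = (0 + 0) | b.a.(0 + 0) | -b-> u7
  u5 = b.(0 + 0) | a.(0 + 0) | -a-> u8, -b-> u7
  u6 = b.b.(0 + 0) | (0 + 0) | -b-> u8
  u7 = (0 + 0) | a.(0 + 0) | -a-> u9
  u8 = b.(0 + 0) | (0 + 0) | -b-> u9
  u9 = (0 + 0) | (0 + 0) | ∅
Q's transition system — 11 states:
  v0 = b.(b.b.(0 + 0) | b.a.(0 + 0)) + a.0 | -a-> v1, -b-> v2
  v1 = 0 | ∅
  v2 = b.b.(0 + 0) | b.a.(0 + 0) | -b-> v3, -b-> v4
  v3 = b.(0 + 0) | b.a.(0 + 0) | -b-> v5, -b-> v6
  v4 = b.b.(0 + 0) | a.(0 + 0) | -a-> v7, -b-> v6
  v5 = (0 + 0) | b.a.(0 + 0) | -b-> v8
  v6 = b.(0 + 0) | a.(0 + 0) | -a-> v9, -b-> v8
  v7 = b.b.(0 + 0) | (0 + 0) | -b-> v9
  v8 = (0 + 0) | a.(0 + 0) | -a-> v10
  v9 = b.(0 + 0) | (0 + 0) | -b-> v10
  v10 = (0 + 0) | (0 + 0) | ∅
Partition-refinement fixed point:
  B0 = {u0}
  B1 = {u1, v2}
  B2 = {u2, v3}
  B3 = {u5, v6}
  B4 = {u8, v9}
  B5 = {u9, v1, v10}
  B6 = {u7, v8}
  B7 = {u4, v5}
  B8 = {u3, v4}
  B9 = {u6, v7}
  B10 = {v0}
u0 ∈ B0, v0 ∈ B10 → different blocks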